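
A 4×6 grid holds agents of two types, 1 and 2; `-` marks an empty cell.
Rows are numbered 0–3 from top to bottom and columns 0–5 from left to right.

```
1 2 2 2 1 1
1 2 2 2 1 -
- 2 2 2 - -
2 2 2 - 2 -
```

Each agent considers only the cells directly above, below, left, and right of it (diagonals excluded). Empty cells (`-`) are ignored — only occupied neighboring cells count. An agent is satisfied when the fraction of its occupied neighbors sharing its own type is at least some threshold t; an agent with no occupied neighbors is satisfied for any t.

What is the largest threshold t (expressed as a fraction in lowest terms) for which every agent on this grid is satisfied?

(0,0)1 1/2
(0,1)2 2/3
(0,2)2 3/3
(0,3)2 2/3
(0,4)1 2/3
(0,5)1 1/1
(1,0)1 1/2
(1,1)2 3/4
(1,2)2 4/4
(1,3)2 3/4
(1,4)1 1/2
(2,1)2 3/3
(2,2)2 4/4
(2,3)2 2/2
(3,0)2 1/1
(3,1)2 3/3
(3,2)2 2/2
(3,4)2 — no occupied neighbors
The smallest same-type fraction is 1/2 at (0,0), which reduces to 1/2. Any threshold above that leaves this agent unsatisfied.

1/2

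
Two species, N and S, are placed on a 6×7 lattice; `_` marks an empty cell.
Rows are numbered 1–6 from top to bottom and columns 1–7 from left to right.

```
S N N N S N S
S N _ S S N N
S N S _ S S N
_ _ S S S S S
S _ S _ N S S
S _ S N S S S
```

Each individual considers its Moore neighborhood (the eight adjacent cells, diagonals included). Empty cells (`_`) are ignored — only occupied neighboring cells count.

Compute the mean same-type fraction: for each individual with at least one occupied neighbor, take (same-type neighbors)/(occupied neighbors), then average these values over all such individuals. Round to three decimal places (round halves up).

Row 1: (1,1)S 1/3 · (1,2)N 2/4 · (1,3)N 3/4 · (1,4)N 1/4 · (1,5)S 2/5 · (1,6)N 2/5 · (1,7)S 0/3
Row 2: (2,1)S 2/5 · (2,2)N 3/7 · (2,4)S 4/6 · (2,5)S 4/7 · (2,6)N 3/8 · (2,7)N 3/5
Row 3: (3,1)S 1/3 · (3,2)N 1/5 · (3,3)S 3/5 · (3,5)S 6/7 · (3,6)S 5/8 · (3,7)N 2/5
Row 4: (4,3)S 3/4 · (4,4)S 5/6 · (4,5)S 5/6 · (4,6)S 6/8 · (4,7)S 4/5
Row 5: (5,1)S 1/1 · (5,3)S 3/4 · (5,5)N 1/7 · (5,6)S 7/8 · (5,7)S 5/5
Row 6: (6,1)S 1/1 · (6,3)S 1/2 · (6,4)N 1/4 · (6,5)S 2/4 · (6,6)S 4/5 · (6,7)S 3/3
Sum over 35 individuals: 1/3 + 2/4 + 3/4 + 1/4 + 2/5 + 2/5 + 0/3 + 2/5 + 3/7 + 4/6 + 4/7 + 3/8 + 3/5 + 1/3 + 1/5 + 3/5 + 6/7 + 5/8 + 2/5 + 3/4 + 5/6 + 5/6 + 6/8 + 4/5 + 1/1 + 3/4 + 1/7 + 7/8 + 5/5 + 1/1 + 1/2 + 1/4 + 2/4 + 4/5 + 3/3 = 819/40; mean = 819/40 ÷ 35 = 117/200 = 0.585 → 0.585.

0.585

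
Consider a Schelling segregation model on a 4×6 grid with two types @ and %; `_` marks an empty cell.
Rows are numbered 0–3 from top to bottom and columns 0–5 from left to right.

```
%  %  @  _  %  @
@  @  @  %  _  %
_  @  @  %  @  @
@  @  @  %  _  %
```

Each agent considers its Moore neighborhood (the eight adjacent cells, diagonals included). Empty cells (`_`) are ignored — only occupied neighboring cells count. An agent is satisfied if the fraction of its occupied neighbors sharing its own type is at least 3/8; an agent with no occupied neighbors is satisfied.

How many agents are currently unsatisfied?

10

(0,0)% 1/3 not
(0,1)% 1/5 not
(0,2)@ 2/4 satisfied
(0,4)% 2/3 satisfied
(0,5)@ 0/2 not
(1,0)@ 2/4 satisfied
(1,1)@ 5/7 satisfied
(1,2)@ 4/7 satisfied
(1,3)% 2/6 not
(1,5)% 1/4 not
(2,1)@ 7/7 satisfied
(2,2)@ 5/8 satisfied
(2,3)% 2/6 not
(2,4)@ 1/6 not
(2,5)@ 1/3 not
(3,0)@ 2/2 satisfied
(3,1)@ 4/4 satisfied
(3,2)@ 3/5 satisfied
(3,3)% 1/4 not
(3,5)% 0/2 not
Unsatisfied: (0,0), (0,1), (0,5), (1,3), (1,5), (2,3), (2,4), (2,5), (3,3), (3,5) — 10 in total.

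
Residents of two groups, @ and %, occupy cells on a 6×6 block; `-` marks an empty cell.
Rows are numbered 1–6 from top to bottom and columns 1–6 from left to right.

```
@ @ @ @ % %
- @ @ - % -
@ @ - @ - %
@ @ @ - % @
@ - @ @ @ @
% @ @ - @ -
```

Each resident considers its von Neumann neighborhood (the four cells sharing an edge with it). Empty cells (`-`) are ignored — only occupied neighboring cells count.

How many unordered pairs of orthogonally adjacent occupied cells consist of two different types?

6

Scan each occupied cell's neighbors to the right and below so each pair is counted once.
Row 1: @(1,1)–@(1,2)= @(1,2)–@(1,3)= @(1,2)–@(2,2)= @(1,3)–@(1,4)= @(1,3)–@(2,3)= @(1,4)–%(1,5)≠ %(1,5)–%(1,6)= %(1,5)–%(2,5)=  → 1/8 unlike.
Row 2: @(2,2)–@(2,3)= @(2,2)–@(3,2)=  → 0/2 unlike.
Row 3: @(3,1)–@(3,2)= @(3,1)–@(4,1)= @(3,2)–@(4,2)= %(3,6)–@(4,6)≠  → 1/4 unlike.
Row 4: @(4,1)–@(4,2)= @(4,1)–@(5,1)= @(4,2)–@(4,3)= @(4,3)–@(5,3)= %(4,5)–@(4,6)≠ %(4,5)–@(5,5)≠ @(4,6)–@(5,6)=  → 2/7 unlike.
Row 5: @(5,1)–%(6,1)≠ @(5,3)–@(5,4)= @(5,3)–@(6,3)= @(5,4)–@(5,5)= @(5,5)–@(5,6)= @(5,5)–@(6,5)=  → 1/6 unlike.
Row 6: %(6,1)–@(6,2)≠ @(6,2)–@(6,3)=  → 1/2 unlike.
Total adjacent occupied pairs: 29; unlike-type pairs: 6.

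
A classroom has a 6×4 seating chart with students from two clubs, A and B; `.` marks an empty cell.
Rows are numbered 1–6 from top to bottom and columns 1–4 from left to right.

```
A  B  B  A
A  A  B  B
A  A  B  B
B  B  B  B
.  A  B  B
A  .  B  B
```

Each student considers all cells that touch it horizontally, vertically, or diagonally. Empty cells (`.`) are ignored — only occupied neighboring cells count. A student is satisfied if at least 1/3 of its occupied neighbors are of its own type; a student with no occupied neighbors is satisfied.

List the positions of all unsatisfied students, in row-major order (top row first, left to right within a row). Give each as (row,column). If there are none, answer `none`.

(1,4), (4,1), (5,2)

(1,1)A 2/3 ✓
(1,2)B 2/5 ✓
(1,3)B 3/5 ✓
(1,4)A 0/3 ✗
(2,1)A 4/5 ✓
(2,2)A 4/8 ✓
(2,3)B 5/8 ✓
(2,4)B 4/5 ✓
(3,1)A 3/5 ✓
(3,2)A 3/8 ✓
(3,3)B 6/8 ✓
(3,4)B 5/5 ✓
(4,1)B 1/4 ✗
(4,2)B 4/7 ✓
(4,3)B 6/8 ✓
(4,4)B 5/5 ✓
(5,2)A 1/6 ✗
(5,3)B 6/7 ✓
(5,4)B 5/5 ✓
(6,1)A 1/1 ✓
(6,3)B 3/4 ✓
(6,4)B 3/3 ✓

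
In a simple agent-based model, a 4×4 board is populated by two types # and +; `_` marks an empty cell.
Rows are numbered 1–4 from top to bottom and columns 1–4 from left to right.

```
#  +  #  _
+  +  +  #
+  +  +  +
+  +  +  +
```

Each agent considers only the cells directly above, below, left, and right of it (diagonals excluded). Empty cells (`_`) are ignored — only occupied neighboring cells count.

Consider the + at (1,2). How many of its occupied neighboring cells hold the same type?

1

Occupied neighbors of (1,2): (2,2)=+, (1,1)=#, (1,3)=#.
Same type (+): 1 of 3.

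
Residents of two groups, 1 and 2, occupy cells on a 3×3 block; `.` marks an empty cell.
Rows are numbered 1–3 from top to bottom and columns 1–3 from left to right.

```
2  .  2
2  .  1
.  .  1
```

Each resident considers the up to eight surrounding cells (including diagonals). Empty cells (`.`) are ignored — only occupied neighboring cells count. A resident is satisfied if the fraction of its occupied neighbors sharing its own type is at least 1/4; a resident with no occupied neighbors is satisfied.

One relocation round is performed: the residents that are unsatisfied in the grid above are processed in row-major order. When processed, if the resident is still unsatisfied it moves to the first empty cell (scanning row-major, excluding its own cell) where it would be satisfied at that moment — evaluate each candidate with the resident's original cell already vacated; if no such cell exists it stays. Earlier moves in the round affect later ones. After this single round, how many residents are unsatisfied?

0

Initially unsatisfied (in order): (1,3).
  (1,3) → (1,2).
Resulting grid:
2 2 .
2 . 1
. . 1
All satisfied now.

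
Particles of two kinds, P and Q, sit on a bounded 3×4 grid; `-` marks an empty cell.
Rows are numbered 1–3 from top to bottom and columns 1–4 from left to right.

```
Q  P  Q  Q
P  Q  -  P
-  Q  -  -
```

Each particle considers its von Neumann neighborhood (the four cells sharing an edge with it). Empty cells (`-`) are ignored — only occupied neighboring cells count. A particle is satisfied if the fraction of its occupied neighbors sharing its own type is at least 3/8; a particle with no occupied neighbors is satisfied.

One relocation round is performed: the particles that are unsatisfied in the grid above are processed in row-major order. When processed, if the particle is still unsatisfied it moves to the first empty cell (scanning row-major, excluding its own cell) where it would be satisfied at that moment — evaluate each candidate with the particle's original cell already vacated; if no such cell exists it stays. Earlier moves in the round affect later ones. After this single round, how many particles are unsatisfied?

0

Initially unsatisfied (in order): (1,1), (1,2), (2,1), (2,2), (2,4).
  (1,1) → (2,3).
  (1,2) → (1,1).
  (2,1): now satisfied by earlier moves; stays.
  (2,2): now satisfied by earlier moves; stays.
  (2,4) → (3,1).
Resulting grid:
P - Q Q
P Q Q -
P Q - -
All satisfied now.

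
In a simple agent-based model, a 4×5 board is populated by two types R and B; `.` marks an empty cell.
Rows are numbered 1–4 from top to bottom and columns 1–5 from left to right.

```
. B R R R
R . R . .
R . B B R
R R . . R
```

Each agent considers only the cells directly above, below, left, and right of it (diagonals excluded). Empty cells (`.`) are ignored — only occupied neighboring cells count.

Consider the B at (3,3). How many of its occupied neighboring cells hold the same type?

1

Occupied neighbors of (3,3): (2,3)=R, (3,4)=B.
Same type (B): 1 of 2.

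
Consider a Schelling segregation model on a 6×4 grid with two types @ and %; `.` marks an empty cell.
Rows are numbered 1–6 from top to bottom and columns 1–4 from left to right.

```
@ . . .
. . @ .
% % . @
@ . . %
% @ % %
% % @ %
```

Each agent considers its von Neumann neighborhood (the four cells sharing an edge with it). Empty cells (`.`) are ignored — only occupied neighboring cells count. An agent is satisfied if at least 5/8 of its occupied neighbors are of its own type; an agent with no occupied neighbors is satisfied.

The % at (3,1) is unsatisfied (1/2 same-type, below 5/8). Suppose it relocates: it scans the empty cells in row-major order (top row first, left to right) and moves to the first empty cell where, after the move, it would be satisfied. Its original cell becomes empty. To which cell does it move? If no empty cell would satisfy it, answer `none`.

Vacating (3,1). Empty cells in order:
  (1,2): 0/1 same-type → still unsatisfied.
  (1,3): 0/1 same-type → still unsatisfied.
  (1,4): 0/0 same-type → satisfied — stop here.

(1,4)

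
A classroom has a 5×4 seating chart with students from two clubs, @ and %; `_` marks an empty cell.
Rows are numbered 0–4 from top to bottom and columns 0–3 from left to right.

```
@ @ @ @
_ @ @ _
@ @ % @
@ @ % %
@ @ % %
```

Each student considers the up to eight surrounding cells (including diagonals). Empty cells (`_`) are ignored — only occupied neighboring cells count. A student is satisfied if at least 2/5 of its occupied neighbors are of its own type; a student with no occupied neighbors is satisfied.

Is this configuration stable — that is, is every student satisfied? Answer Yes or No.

No

(0,0)@ 2/2 ✓
(0,1)@ 4/4 ✓
(0,2)@ 4/4 ✓
(0,3)@ 2/2 ✓
(1,1)@ 6/7 ✓
(1,2)@ 6/7 ✓
(2,0)@ 4/4 ✓
(2,1)@ 5/7 ✓
(2,2)% 2/7 ✗
(2,3)@ 1/4 ✗
(3,0)@ 5/5 ✓
(3,1)@ 5/8 ✓
(3,2)% 4/8 ✓
(3,3)% 4/5 ✓
(4,0)@ 3/3 ✓
(4,1)@ 3/5 ✓
(4,2)% 3/5 ✓
(4,3)% 3/3 ✓
For instance (2,2) has only 2/7 same-type neighbors, below 2/5.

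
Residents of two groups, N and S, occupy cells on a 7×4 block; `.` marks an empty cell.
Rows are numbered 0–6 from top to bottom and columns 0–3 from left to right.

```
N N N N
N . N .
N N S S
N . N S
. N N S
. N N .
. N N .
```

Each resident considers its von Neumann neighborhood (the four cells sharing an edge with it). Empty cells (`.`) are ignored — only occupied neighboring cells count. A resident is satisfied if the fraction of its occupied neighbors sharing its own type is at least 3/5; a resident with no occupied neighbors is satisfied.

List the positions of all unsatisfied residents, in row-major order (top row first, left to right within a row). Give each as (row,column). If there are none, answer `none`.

(1,2), (2,1), (2,2), (3,2), (4,3)

Row 0: (0,0)N 2/2 satisfied · (0,1)N 2/2 satisfied · (0,2)N 3/3 satisfied · (0,3)N 1/1 satisfied
Row 1: (1,0)N 2/2 satisfied · (1,2)N 1/2 not
Row 2: (2,0)N 3/3 satisfied · (2,1)N 1/2 not · (2,2)S 1/4 not · (2,3)S 2/2 satisfied
Row 3: (3,0)N 1/1 satisfied · (3,2)N 1/3 not · (3,3)S 2/3 satisfied
Row 4: (4,1)N 2/2 satisfied · (4,2)N 3/4 satisfied · (4,3)S 1/2 not
Row 5: (5,1)N 3/3 satisfied · (5,2)N 3/3 satisfied
Row 6: (6,1)N 2/2 satisfied · (6,2)N 2/2 satisfied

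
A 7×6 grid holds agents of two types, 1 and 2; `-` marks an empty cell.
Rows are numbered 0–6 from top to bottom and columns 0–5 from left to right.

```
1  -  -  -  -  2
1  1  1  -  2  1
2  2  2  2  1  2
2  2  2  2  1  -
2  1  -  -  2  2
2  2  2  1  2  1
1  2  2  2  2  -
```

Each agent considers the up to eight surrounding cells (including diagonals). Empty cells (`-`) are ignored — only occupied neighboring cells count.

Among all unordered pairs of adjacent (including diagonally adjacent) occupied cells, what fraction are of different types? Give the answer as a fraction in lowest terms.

20/43

Scan each occupied cell's neighbors to the right and below (and the two forward diagonals) so each pair is counted once.
From row 0: 1 unlike of 4 pairs (running 1/4).
From row 1: 11 unlike of 16 pairs (running 12/20).
From row 2: 5 unlike of 19 pairs (running 17/39).
From row 3: 6 unlike of 12 pairs (running 23/51).
From row 4: 7 unlike of 12 pairs (running 30/63).
From row 5: 9 unlike of 19 pairs (running 39/82).
From row 6: 1 unlike of 4 pairs (running 40/86).
Total adjacent occupied pairs: 86; unlike-type pairs: 40.
40/86 reduces to 20/43.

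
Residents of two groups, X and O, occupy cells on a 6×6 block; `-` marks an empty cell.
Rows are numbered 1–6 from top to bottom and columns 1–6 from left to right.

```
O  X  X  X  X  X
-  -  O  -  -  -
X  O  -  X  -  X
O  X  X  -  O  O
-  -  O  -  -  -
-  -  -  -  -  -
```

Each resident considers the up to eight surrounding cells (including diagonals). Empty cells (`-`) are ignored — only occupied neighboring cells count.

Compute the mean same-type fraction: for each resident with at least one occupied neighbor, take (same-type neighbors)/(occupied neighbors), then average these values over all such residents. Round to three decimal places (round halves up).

0.412

Row 1: (1,1)O 0/1 · (1,2)X 1/3 · (1,3)X 2/3 · (1,4)X 2/3 · (1,5)X 2/2 · (1,6)X 1/1
Row 2: (2,3)O 1/5
Row 3: (3,1)X 1/3 · (3,2)O 2/5 · (3,4)X 1/3 · (3,6)X 0/2
Row 4: (4,1)O 1/3 · (4,2)X 2/5 · (4,3)X 2/4 · (4,5)O 1/3 · (4,6)O 1/2
Row 5: (5,3)O 0/2
Sum over 17 residents: 0/1 + 1/3 + 2/3 + 2/3 + 2/2 + 1/1 + 1/5 + 1/3 + 2/5 + 1/3 + 0/2 + 1/3 + 2/5 + 2/4 + 1/3 + 1/2 + 0/2 = 7; mean = 7 ÷ 17 = 7/17 = 0.411764… → 0.412.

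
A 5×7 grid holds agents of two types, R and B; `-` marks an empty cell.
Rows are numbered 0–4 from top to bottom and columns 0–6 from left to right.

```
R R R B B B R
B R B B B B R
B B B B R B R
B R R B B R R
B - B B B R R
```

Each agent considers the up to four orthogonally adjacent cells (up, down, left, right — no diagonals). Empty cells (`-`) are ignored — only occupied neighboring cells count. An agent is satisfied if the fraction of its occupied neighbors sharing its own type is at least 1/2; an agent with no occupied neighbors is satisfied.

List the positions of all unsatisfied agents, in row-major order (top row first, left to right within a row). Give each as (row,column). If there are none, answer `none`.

Row 0: (0,0)R 1/2 ok · (0,1)R 3/3 ok · (0,2)R 1/3 unhappy · (0,3)B 2/3 ok · (0,4)B 3/3 ok · (0,5)B 2/3 ok · (0,6)R 1/2 ok
Row 1: (1,0)B 1/3 unhappy · (1,1)R 1/4 unhappy · (1,2)B 2/4 ok · (1,3)B 4/4 ok · (1,4)B 3/4 ok · (1,5)B 3/4 ok · (1,6)R 2/3 ok
Row 2: (2,0)B 3/3 ok · (2,1)B 2/4 ok · (2,2)B 3/4 ok · (2,3)B 3/4 ok · (2,4)R 0/4 unhappy · (2,5)B 1/4 unhappy · (2,6)R 2/3 ok
Row 3: (3,0)B 2/3 ok · (3,1)R 1/3 unhappy · (3,2)R 1/4 unhappy · (3,3)B 3/4 ok · (3,4)B 2/4 ok · (3,5)R 2/4 ok · (3,6)R 3/3 ok
Row 4: (4,0)B 1/1 ok · (4,2)B 1/2 ok · (4,3)B 3/3 ok · (4,4)B 2/3 ok · (4,5)R 2/3 ok · (4,6)R 2/2 ok

(0,2), (1,0), (1,1), (2,4), (2,5), (3,1), (3,2)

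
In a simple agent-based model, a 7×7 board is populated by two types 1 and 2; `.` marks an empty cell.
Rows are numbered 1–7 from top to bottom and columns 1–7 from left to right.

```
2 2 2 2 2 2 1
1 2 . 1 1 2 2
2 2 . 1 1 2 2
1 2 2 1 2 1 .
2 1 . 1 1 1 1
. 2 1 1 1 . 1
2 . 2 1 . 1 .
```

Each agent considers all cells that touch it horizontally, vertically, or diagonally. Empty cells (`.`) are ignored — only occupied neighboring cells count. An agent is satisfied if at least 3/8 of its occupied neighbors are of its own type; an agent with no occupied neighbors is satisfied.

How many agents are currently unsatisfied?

7

Row 1: (1,1)2 2/3 ok · (1,2)2 3/4 ok · (1,3)2 3/4 ok · (1,4)2 2/4 ok · (1,5)2 3/5 ok · (1,6)2 3/5 ok · (1,7)1 0/3 unhappy
Row 2: (2,1)1 0/5 unhappy · (2,2)2 5/6 ok · (2,4)1 3/6 ok · (2,5)1 3/8 ok · (2,6)2 5/8 ok · (2,7)2 4/5 ok
Row 3: (3,1)2 3/5 ok · (3,2)2 4/6 ok · (3,4)1 4/6 ok · (3,5)1 5/8 ok · (3,6)2 4/7 ok · (3,7)2 3/4 ok
Row 4: (4,1)1 1/5 unhappy · (4,2)2 4/6 ok · (4,3)2 2/6 unhappy · (4,4)1 4/6 ok · (4,5)2 1/8 unhappy · (4,6)1 4/7 ok
Row 5: (5,1)2 2/4 ok · (5,2)1 2/6 unhappy · (5,4)1 5/7 ok · (5,5)1 6/7 ok · (5,6)1 5/6 ok · (5,7)1 3/3 ok
Row 6: (6,2)2 3/5 ok · (6,3)1 4/6 ok · (6,4)1 5/6 ok · (6,5)1 6/6 ok · (6,7)1 3/3 ok
Row 7: (7,1)2 1/1 ok · (7,3)2 1/4 unhappy · (7,4)1 3/4 ok · (7,6)1 2/2 ok
Unsatisfied: (1,7), (2,1), (4,1), (4,3), (4,5), (5,2), (7,3) — 7 in total.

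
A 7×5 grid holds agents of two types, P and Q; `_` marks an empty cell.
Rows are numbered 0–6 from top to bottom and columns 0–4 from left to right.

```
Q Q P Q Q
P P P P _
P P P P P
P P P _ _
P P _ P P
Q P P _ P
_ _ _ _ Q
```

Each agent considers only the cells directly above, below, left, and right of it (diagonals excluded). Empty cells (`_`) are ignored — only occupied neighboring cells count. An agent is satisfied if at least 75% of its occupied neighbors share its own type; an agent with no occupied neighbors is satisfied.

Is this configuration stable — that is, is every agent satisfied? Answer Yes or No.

Row 0: (0,0)Q 1/2 not · (0,1)Q 1/3 not · (0,2)P 1/3 not · (0,3)Q 1/3 not · (0,4)Q 1/1 satisfied
Row 1: (1,0)P 2/3 not · (1,1)P 3/4 satisfied · (1,2)P 4/4 satisfied · (1,3)P 2/3 not
Row 2: (2,0)P 3/3 satisfied · (2,1)P 4/4 satisfied · (2,2)P 4/4 satisfied · (2,3)P 3/3 satisfied · (2,4)P 1/1 satisfied
Row 3: (3,0)P 3/3 satisfied · (3,1)P 4/4 satisfied · (3,2)P 2/2 satisfied
Row 4: (4,0)P 2/3 not · (4,1)P 3/3 satisfied · (4,3)P 1/1 satisfied · (4,4)P 2/2 satisfied
Row 5: (5,0)Q 0/2 not · (5,1)P 2/3 not · (5,2)P 1/1 satisfied · (5,4)P 1/2 not
Row 6: (6,4)Q 0/1 not
For instance (0,0) has only 1/2 same-type neighbors, below 3/4.

No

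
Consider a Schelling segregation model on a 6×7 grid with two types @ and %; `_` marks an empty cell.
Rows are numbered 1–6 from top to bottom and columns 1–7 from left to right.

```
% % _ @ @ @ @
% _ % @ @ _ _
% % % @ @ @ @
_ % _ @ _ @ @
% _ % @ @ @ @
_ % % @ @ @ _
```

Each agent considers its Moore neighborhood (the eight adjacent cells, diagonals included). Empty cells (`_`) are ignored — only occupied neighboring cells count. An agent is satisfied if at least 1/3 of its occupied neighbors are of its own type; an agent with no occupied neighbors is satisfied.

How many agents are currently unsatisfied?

Row 1: (1,1)% 2/2 satisfied · (1,2)% 3/3 satisfied · (1,4)@ 3/4 satisfied · (1,5)@ 4/4 satisfied · (1,6)@ 3/3 satisfied · (1,7)@ 1/1 satisfied
Row 2: (2,1)% 4/4 satisfied · (2,3)% 3/6 satisfied · (2,4)@ 5/7 satisfied · (2,5)@ 7/7 satisfied
Row 3: (3,1)% 3/3 satisfied · (3,2)% 5/5 satisfied · (3,3)% 3/6 satisfied · (3,4)@ 4/6 satisfied · (3,5)@ 6/6 satisfied · (3,6)@ 5/5 satisfied · (3,7)@ 3/3 satisfied
Row 4: (4,2)% 5/5 satisfied · (4,4)@ 4/6 satisfied · (4,6)@ 7/7 satisfied · (4,7)@ 5/5 satisfied
Row 5: (5,1)% 2/2 satisfied · (5,3)% 3/6 satisfied · (5,4)@ 4/6 satisfied · (5,5)@ 7/7 satisfied · (5,6)@ 6/6 satisfied · (5,7)@ 4/4 satisfied
Row 6: (6,2)% 3/3 satisfied · (6,3)% 2/4 satisfied · (6,4)@ 3/5 satisfied · (6,5)@ 5/5 satisfied · (6,6)@ 4/4 satisfied
Every one meets the threshold.

0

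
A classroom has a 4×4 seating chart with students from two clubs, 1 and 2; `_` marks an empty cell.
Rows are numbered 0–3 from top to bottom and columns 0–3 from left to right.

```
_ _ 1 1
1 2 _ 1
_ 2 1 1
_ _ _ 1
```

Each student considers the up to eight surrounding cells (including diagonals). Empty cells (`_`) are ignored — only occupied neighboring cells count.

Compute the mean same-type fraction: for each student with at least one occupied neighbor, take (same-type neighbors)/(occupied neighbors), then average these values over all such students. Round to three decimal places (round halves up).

0.650

Row 0: (0,2)1 2/3 · (0,3)1 2/2
Row 1: (1,0)1 0/2 · (1,1)2 1/4 · (1,3)1 4/4
Row 2: (2,1)2 1/3 · (2,2)1 3/5 · (2,3)1 3/3
Row 3: (3,3)1 2/2
Sum over 9 students: 2/3 + 2/2 + 0/2 + 1/4 + 4/4 + 1/3 + 3/5 + 3/3 + 2/2 = 117/20; mean = 117/20 ÷ 9 = 13/20 = 0.65 → 0.650.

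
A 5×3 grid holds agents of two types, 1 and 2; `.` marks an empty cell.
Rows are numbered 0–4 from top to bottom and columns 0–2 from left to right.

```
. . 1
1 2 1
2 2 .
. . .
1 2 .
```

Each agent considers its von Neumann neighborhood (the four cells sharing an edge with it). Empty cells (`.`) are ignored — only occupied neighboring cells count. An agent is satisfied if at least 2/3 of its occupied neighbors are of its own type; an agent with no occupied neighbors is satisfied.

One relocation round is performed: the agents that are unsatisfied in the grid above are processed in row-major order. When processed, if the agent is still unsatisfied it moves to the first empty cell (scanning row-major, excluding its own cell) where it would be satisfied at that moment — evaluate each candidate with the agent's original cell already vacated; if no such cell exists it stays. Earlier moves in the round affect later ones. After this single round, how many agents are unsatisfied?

0

Initially unsatisfied (in order): (1,0), (1,1), (1,2), (2,0), (4,0), (4,1).
  (1,0) → (0,0).
  (1,1) → (3,1).
  (1,2): now satisfied by earlier moves; stays.
  (2,0): now satisfied by earlier moves; stays.
  (4,0) → (0,1).
  (4,1): now satisfied by earlier moves; stays.
Resulting grid:
1 1 1
. . 1
2 2 .
. 2 .
. 2 .
All satisfied now.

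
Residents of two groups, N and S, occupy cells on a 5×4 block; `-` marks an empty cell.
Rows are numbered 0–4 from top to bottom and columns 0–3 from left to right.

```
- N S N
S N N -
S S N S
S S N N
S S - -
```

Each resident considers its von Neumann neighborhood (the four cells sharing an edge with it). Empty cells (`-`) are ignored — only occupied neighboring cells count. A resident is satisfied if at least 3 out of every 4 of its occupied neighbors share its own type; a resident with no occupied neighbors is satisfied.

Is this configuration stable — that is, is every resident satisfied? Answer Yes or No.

(0,1)N 1/2 not
(0,2)S 0/3 not
(0,3)N 0/1 not
(1,0)S 1/2 not
(1,1)N 2/4 not
(1,2)N 2/3 not
(2,0)S 3/3 satisfied
(2,1)S 2/4 not
(2,2)N 2/4 not
(2,3)S 0/2 not
(3,0)S 3/3 satisfied
(3,1)S 3/4 satisfied
(3,2)N 2/3 not
(3,3)N 1/2 not
(4,0)S 2/2 satisfied
(4,1)S 2/2 satisfied
For instance (0,1) has only 1/2 same-type neighbors, below 3/4.

No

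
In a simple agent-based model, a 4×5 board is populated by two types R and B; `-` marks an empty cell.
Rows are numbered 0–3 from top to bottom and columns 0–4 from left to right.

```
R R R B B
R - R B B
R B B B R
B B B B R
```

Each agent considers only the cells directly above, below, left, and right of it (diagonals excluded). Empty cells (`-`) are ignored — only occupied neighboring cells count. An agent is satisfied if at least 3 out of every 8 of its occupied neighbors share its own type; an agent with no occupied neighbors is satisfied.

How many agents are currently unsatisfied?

Row 0: (0,0)R 2/2 satisfied · (0,1)R 2/2 satisfied · (0,2)R 2/3 satisfied · (0,3)B 2/3 satisfied · (0,4)B 2/2 satisfied
Row 1: (1,0)R 2/2 satisfied · (1,2)R 1/3 not · (1,3)B 3/4 satisfied · (1,4)B 2/3 satisfied
Row 2: (2,0)R 1/3 not · (2,1)B 2/3 satisfied · (2,2)B 3/4 satisfied · (2,3)B 3/4 satisfied · (2,4)R 1/3 not
Row 3: (3,0)B 1/2 satisfied · (3,1)B 3/3 satisfied · (3,2)B 3/3 satisfied · (3,3)B 2/3 satisfied · (3,4)R 1/2 satisfied
Unsatisfied: (1,2), (2,0), (2,4) — 3 in total.

3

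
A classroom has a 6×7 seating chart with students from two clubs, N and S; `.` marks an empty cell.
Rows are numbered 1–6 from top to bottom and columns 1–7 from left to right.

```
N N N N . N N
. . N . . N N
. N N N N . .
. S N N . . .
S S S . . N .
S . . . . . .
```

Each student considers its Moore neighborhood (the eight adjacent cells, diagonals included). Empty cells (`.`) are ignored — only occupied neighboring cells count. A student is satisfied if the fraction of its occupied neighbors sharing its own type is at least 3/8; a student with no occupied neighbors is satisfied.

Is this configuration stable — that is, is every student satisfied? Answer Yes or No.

Row 1: (1,1)N 1/1 satisfied · (1,2)N 3/3 satisfied · (1,3)N 3/3 satisfied · (1,4)N 2/2 satisfied · (1,6)N 3/3 satisfied · (1,7)N 3/3 satisfied
Row 2: (2,3)N 6/6 satisfied · (2,6)N 4/4 satisfied · (2,7)N 3/3 satisfied
Row 3: (3,2)N 3/4 satisfied · (3,3)N 5/6 satisfied · (3,4)N 5/5 satisfied · (3,5)N 3/3 satisfied
Row 4: (4,2)S 3/6 satisfied · (4,3)N 4/7 satisfied · (4,4)N 4/5 satisfied
Row 5: (5,1)S 3/3 satisfied · (5,2)S 4/5 satisfied · (5,3)S 2/4 satisfied · (5,6)N 0/0 satisfied
Row 6: (6,1)S 2/2 satisfied
All meet the threshold, so the configuration is stable.

Yes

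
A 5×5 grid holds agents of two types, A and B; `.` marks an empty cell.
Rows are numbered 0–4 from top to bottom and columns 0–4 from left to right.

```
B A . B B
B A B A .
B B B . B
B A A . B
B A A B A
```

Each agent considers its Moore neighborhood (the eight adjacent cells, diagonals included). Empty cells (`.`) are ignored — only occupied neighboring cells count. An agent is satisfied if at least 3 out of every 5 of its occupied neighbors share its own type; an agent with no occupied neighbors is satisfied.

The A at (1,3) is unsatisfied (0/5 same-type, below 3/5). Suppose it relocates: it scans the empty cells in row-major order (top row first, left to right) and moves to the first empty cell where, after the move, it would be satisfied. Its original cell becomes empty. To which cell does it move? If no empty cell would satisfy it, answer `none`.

Vacating (1,3). Empty cells in order:
  (0,2): 2/4 same-type → still unsatisfied.
  (1,4): 0/3 same-type → still unsatisfied.
  (2,3): 1/5 same-type → still unsatisfied.
  (3,3): 3/7 same-type → still unsatisfied.

none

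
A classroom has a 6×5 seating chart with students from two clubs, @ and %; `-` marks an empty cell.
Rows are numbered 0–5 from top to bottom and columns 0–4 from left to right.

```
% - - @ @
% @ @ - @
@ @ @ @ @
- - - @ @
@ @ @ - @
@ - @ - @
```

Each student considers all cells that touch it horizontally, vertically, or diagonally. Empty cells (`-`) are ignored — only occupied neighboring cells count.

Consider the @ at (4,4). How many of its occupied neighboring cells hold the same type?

3

Occupied neighbors of (4,4): (3,3)=@, (3,4)=@, (5,4)=@.
Same type (@): 3 of 3.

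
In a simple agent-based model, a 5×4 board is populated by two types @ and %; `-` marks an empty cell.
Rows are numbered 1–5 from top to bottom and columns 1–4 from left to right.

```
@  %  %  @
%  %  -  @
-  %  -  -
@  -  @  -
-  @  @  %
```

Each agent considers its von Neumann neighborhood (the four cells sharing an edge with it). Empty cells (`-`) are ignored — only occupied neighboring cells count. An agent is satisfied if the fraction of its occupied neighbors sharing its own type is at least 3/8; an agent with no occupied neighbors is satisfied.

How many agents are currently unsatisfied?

2

Row 1: (1,1)@ 0/2 unhappy · (1,2)% 2/3 ok · (1,3)% 1/2 ok · (1,4)@ 1/2 ok
Row 2: (2,1)% 1/2 ok · (2,2)% 3/3 ok · (2,4)@ 1/1 ok
Row 3: (3,2)% 1/1 ok
Row 4: (4,1)@ 0/0 ok · (4,3)@ 1/1 ok
Row 5: (5,2)@ 1/1 ok · (5,3)@ 2/3 ok · (5,4)% 0/1 unhappy
Unsatisfied: (1,1), (5,4) — 2 in total.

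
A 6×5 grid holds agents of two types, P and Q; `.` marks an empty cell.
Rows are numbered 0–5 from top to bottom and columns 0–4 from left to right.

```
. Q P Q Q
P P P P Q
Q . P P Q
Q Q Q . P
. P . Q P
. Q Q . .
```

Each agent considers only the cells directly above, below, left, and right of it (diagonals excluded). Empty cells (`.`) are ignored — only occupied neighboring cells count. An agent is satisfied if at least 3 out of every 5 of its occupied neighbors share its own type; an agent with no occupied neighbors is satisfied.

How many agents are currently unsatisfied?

Row 0: (0,1)Q 0/2 ✗ · (0,2)P 1/3 ✗ · (0,3)Q 1/3 ✗ · (0,4)Q 2/2 ✓
Row 1: (1,0)P 1/2 ✗ · (1,1)P 2/3 ✓ · (1,2)P 4/4 ✓ · (1,3)P 2/4 ✗ · (1,4)Q 2/3 ✓
Row 2: (2,0)Q 1/2 ✗ · (2,2)P 2/3 ✓ · (2,3)P 2/3 ✓ · (2,4)Q 1/3 ✗
Row 3: (3,0)Q 2/2 ✓ · (3,1)Q 2/3 ✓ · (3,2)Q 1/2 ✗ · (3,4)P 1/2 ✗
Row 4: (4,1)P 0/2 ✗ · (4,3)Q 0/1 ✗ · (4,4)P 1/2 ✗
Row 5: (5,1)Q 1/2 ✗ · (5,2)Q 1/1 ✓
Unsatisfied: (0,1), (0,2), (0,3), (1,0), (1,3), (2,0), (2,4), (3,2), (3,4), (4,1), (4,3), (4,4), (5,1) — 13 in total.

13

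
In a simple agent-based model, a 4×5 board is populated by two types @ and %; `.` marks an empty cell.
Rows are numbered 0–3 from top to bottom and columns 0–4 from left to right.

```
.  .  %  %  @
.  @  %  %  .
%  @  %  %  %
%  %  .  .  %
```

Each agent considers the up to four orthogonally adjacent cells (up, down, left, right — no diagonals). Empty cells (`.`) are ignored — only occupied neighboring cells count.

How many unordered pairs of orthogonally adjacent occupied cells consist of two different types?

5

Scan each occupied cell's neighbors to the right and below so each pair is counted once.
From row 0: 1 unlike of 4 pairs (running 1/4).
From row 1: 1 unlike of 5 pairs (running 2/9).
From row 2: 3 unlike of 7 pairs (running 5/16).
From row 3: 0 unlike of 1 pairs (running 5/17).
Total adjacent occupied pairs: 17; unlike-type pairs: 5.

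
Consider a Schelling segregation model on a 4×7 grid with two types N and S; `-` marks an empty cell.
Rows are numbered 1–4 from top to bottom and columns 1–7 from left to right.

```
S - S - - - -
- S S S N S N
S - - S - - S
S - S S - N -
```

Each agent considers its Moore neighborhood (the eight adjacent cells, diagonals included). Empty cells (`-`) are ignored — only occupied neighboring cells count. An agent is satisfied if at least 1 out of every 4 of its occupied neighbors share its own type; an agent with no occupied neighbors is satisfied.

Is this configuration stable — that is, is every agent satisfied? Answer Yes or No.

No

(1,1)S 1/1 satisfied
(1,3)S 3/3 satisfied
(2,2)S 4/4 satisfied
(2,3)S 4/4 satisfied
(2,4)S 3/4 satisfied
(2,5)N 0/3 not
(2,6)S 1/3 satisfied
(2,7)N 0/2 not
(3,1)S 2/2 satisfied
(3,4)S 4/5 satisfied
(3,7)S 1/3 satisfied
(4,1)S 1/1 satisfied
(4,3)S 2/2 satisfied
(4,4)S 2/2 satisfied
(4,6)N 0/1 not
For instance (2,5) has only 0/3 same-type neighbors, below 1/4.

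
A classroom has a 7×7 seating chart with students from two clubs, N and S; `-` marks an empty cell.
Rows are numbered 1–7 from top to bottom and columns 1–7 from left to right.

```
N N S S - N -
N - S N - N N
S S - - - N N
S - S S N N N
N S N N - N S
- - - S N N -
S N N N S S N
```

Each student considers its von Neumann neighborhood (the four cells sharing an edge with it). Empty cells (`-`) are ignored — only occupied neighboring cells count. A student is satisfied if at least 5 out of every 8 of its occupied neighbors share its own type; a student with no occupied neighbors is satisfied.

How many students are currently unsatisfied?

22

(1,1)N 2/2 satisfied
(1,2)N 1/2 not
(1,3)S 2/3 satisfied
(1,4)S 1/2 not
(1,6)N 1/1 satisfied
(2,1)N 1/2 not
(2,3)S 1/2 not
(2,4)N 0/2 not
(2,6)N 3/3 satisfied
(2,7)N 2/2 satisfied
(3,1)S 2/3 satisfied
(3,2)S 1/1 satisfied
(3,6)N 3/3 satisfied
(3,7)N 3/3 satisfied
(4,1)S 1/2 not
(4,3)S 1/2 not
(4,4)S 1/3 not
(4,5)N 1/2 not
(4,6)N 4/4 satisfied
(4,7)N 2/3 satisfied
(5,1)N 0/2 not
(5,2)S 0/2 not
(5,3)N 1/3 not
(5,4)N 1/3 not
(5,6)N 2/3 satisfied
(5,7)S 0/2 not
(6,4)S 0/3 not
(6,5)N 1/3 not
(6,6)N 2/3 satisfied
(7,1)S 0/1 not
(7,2)N 1/2 not
(7,3)N 2/2 satisfied
(7,4)N 1/3 not
(7,5)S 1/3 not
(7,6)S 1/3 not
(7,7)N 0/1 not
Unsatisfied: (1,2), (1,4), (2,1), (2,3), (2,4), (4,1), (4,3), (4,4), (4,5), (5,1), (5,2), (5,3), (5,4), (5,7), (6,4), (6,5), (7,1), (7,2), (7,4), (7,5), (7,6), (7,7) — 22 in total.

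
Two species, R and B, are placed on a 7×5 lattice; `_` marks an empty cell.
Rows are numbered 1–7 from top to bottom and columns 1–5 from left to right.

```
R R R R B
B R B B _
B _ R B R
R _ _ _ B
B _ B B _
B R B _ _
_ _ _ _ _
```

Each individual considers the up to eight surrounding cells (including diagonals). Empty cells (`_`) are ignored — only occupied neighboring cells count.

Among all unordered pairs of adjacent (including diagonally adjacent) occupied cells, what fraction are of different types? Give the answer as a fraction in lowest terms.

23/41

Scan each occupied cell's neighbors to the right and below (and the two forward diagonals) so each pair is counted once.
From row 1: 8 unlike of 15 pairs (running 8/15).
From row 2: 6 unlike of 11 pairs (running 14/26).
From row 3: 4 unlike of 5 pairs (running 18/31).
From row 4: 1 unlike of 2 pairs (running 19/33).
From row 5: 2 unlike of 6 pairs (running 21/39).
From row 6: 2 unlike of 2 pairs (running 23/41).
Total adjacent occupied pairs: 41; unlike-type pairs: 23.
23/41 is already in lowest terms.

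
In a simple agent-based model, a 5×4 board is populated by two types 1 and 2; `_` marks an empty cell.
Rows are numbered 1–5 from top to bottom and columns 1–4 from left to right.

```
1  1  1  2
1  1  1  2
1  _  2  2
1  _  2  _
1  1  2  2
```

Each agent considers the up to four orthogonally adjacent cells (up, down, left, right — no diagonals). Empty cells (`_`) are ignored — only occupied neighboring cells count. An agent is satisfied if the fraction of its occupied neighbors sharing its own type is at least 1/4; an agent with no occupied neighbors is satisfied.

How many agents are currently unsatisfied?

(1,1)1 2/2 ok
(1,2)1 3/3 ok
(1,3)1 2/3 ok
(1,4)2 1/2 ok
(2,1)1 3/3 ok
(2,2)1 3/3 ok
(2,3)1 2/4 ok
(2,4)2 2/3 ok
(3,1)1 2/2 ok
(3,3)2 2/3 ok
(3,4)2 2/2 ok
(4,1)1 2/2 ok
(4,3)2 2/2 ok
(5,1)1 2/2 ok
(5,2)1 1/2 ok
(5,3)2 2/3 ok
(5,4)2 1/1 ok
Every one meets the threshold.

0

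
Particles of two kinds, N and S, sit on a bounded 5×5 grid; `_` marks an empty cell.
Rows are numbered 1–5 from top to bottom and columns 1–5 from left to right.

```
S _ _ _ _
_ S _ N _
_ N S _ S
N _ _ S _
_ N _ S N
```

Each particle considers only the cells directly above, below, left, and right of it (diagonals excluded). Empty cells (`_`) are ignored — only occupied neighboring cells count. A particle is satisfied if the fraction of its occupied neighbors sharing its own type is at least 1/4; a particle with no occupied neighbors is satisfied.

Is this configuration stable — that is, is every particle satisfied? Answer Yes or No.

No

Row 1: (1,1)S 0/0 ok
Row 2: (2,2)S 0/1 unhappy · (2,4)N 0/0 ok
Row 3: (3,2)N 0/2 unhappy · (3,3)S 0/1 unhappy · (3,5)S 0/0 ok
Row 4: (4,1)N 0/0 ok · (4,4)S 1/1 ok
Row 5: (5,2)N 0/0 ok · (5,4)S 1/2 ok · (5,5)N 0/1 unhappy
For instance (2,2) has only 0/1 same-type neighbors, below 1/4.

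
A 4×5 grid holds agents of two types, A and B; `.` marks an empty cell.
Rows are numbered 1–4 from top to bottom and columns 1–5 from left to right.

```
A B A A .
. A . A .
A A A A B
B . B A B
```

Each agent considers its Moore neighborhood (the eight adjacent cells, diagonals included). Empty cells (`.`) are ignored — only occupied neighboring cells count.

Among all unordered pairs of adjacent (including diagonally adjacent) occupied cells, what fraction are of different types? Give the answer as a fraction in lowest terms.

7/15

Scan each occupied cell's neighbors to the right and below (and the two forward diagonals) so each pair is counted once.
From row 1: 3 unlike of 8 pairs (running 3/8).
From row 2: 1 unlike of 6 pairs (running 4/14).
From row 3: 8 unlike of 14 pairs (running 12/28).
From row 4: 2 unlike of 2 pairs (running 14/30).
Total adjacent occupied pairs: 30; unlike-type pairs: 14.
14/30 reduces to 7/15.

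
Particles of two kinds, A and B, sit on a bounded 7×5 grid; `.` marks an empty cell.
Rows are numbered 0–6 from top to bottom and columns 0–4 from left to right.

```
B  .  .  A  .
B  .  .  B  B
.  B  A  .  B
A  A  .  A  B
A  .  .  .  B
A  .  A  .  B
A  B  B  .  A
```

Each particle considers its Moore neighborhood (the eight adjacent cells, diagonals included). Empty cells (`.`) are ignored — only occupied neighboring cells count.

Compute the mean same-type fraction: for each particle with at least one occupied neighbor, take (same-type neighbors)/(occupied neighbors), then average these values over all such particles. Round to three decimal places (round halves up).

0.528

Row 0: (0,0)B 1/1 · (0,3)A 0/2
Row 1: (1,0)B 2/2 · (1,3)B 2/4 · (1,4)B 2/3
Row 2: (2,1)B 1/4 · (2,2)A 2/4 · (2,4)B 3/4
Row 3: (3,0)A 2/3 · (3,1)A 3/4 · (3,3)A 1/4 · (3,4)B 2/3
Row 4: (4,0)A 3/3 · (4,4)B 2/3
Row 5: (5,0)A 2/3 · (5,2)A 0/2 · (5,4)B 1/2
Row 6: (6,0)A 1/2 · (6,1)B 1/4 · (6,2)B 1/2 · (6,4)A 0/1
Sum over 21 particles: 1/1 + 0/2 + 2/2 + 2/4 + 2/3 + 1/4 + 2/4 + 3/4 + 2/3 + 3/4 + 1/4 + 2/3 + 3/3 + 2/3 + 2/3 + 0/2 + 1/2 + 1/2 + 1/4 + 1/2 + 0/1 = 133/12; mean = 133/12 ÷ 21 = 19/36 = 0.527777… → 0.528.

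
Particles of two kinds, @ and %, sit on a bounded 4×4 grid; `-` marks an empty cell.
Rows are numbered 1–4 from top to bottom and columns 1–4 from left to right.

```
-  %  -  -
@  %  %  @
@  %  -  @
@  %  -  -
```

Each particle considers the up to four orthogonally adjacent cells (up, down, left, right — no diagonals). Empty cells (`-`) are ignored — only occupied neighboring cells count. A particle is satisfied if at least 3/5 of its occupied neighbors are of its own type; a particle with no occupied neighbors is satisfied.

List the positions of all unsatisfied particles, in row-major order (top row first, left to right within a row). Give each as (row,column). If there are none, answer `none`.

Row 1: (1,2)% 1/1 ok
Row 2: (2,1)@ 1/2 unhappy · (2,2)% 3/4 ok · (2,3)% 1/2 unhappy · (2,4)@ 1/2 unhappy
Row 3: (3,1)@ 2/3 ok · (3,2)% 2/3 ok · (3,4)@ 1/1 ok
Row 4: (4,1)@ 1/2 unhappy · (4,2)% 1/2 unhappy

(2,1), (2,3), (2,4), (4,1), (4,2)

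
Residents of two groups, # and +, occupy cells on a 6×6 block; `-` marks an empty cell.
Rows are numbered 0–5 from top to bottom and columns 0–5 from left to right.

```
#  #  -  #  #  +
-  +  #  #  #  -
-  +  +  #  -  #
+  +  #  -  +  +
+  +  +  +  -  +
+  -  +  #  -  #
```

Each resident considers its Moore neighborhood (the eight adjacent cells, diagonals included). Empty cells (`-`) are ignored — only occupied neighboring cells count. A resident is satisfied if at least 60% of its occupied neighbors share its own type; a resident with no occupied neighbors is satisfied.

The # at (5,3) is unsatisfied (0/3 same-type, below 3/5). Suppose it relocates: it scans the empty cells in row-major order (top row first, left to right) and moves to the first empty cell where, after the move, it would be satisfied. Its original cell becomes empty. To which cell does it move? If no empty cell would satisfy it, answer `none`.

(0,2)

Vacating (5,3). Empty cells in order:
  (0,2): 4/5 same-type → satisfied — stop here.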